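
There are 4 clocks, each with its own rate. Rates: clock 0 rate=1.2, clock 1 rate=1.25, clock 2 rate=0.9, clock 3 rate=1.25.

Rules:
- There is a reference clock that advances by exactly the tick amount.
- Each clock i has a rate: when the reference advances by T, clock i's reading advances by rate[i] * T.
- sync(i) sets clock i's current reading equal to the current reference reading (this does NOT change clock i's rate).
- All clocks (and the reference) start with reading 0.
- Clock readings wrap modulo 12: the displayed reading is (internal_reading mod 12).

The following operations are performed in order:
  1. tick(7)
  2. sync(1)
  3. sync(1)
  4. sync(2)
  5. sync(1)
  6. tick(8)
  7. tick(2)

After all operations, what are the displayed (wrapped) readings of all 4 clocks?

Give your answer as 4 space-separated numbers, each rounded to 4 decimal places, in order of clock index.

Answer: 8.4000 7.5000 4.0000 9.2500

Derivation:
After op 1 tick(7): ref=7.0000 raw=[8.4000 8.7500 6.3000 8.7500]
After op 2 sync(1): ref=7.0000 raw=[8.4000 7.0000 6.3000 8.7500]
After op 3 sync(1): ref=7.0000 raw=[8.4000 7.0000 6.3000 8.7500]
After op 4 sync(2): ref=7.0000 raw=[8.4000 7.0000 7.0000 8.7500]
After op 5 sync(1): ref=7.0000 raw=[8.4000 7.0000 7.0000 8.7500]
After op 6 tick(8): ref=15.0000 raw=[18.0000 17.0000 14.2000 18.7500]
After op 7 tick(2): ref=17.0000 raw=[20.4000 19.5000 16.0000 21.2500]
Wrap final raw readings (mod 12): 20.4000 mod 12 = 8.4000; 19.5000 mod 12 = 7.5000; 16.0000 mod 12 = 4.0000; 21.2500 mod 12 = 9.2500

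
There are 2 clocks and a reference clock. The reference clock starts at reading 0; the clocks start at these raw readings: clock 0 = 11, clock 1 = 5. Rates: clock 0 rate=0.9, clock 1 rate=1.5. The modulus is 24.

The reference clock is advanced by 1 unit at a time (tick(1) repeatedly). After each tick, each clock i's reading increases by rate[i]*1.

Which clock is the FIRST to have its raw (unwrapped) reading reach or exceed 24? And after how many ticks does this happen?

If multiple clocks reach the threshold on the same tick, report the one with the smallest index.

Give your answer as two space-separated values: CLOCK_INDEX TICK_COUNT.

clock 0: start=11, rate=0.9, needs 24-11 = 13; ticks = ceil(13/0.9) = ceil(14.4444) = 15; reading at tick 15 = 11 + 0.9*15 = 24.5000
clock 1: start=5, rate=1.5, needs 24-5 = 19; ticks = ceil(19/1.5) = ceil(12.6667) = 13; reading at tick 13 = 5 + 1.5*13 = 24.5000
Minimum tick count = 13; winners = [1]; smallest index = 1

Answer: 1 13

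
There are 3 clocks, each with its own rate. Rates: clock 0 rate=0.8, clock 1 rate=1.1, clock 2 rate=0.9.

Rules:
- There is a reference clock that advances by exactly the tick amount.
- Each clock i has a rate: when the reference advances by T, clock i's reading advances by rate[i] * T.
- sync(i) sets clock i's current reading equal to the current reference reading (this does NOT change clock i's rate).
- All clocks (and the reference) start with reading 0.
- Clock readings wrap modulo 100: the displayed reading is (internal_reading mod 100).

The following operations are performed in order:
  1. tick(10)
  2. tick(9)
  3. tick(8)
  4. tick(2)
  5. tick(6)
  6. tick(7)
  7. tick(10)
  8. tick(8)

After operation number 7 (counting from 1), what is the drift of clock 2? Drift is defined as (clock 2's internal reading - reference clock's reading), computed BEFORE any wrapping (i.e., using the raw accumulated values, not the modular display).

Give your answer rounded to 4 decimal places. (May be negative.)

Answer: -5.2000

Derivation:
After op 1 tick(10): ref=10.0000 raw=[8.0000 11.0000 9.0000]
After op 2 tick(9): ref=19.0000 raw=[15.2000 20.9000 17.1000]
After op 3 tick(8): ref=27.0000 raw=[21.6000 29.7000 24.3000]
After op 4 tick(2): ref=29.0000 raw=[23.2000 31.9000 26.1000]
After op 5 tick(6): ref=35.0000 raw=[28.0000 38.5000 31.5000]
After op 6 tick(7): ref=42.0000 raw=[33.6000 46.2000 37.8000]
After op 7 tick(10): ref=52.0000 raw=[41.6000 57.2000 46.8000]
Drift of clock 2 after op 7: 46.8000 - 52.0000 = -5.2000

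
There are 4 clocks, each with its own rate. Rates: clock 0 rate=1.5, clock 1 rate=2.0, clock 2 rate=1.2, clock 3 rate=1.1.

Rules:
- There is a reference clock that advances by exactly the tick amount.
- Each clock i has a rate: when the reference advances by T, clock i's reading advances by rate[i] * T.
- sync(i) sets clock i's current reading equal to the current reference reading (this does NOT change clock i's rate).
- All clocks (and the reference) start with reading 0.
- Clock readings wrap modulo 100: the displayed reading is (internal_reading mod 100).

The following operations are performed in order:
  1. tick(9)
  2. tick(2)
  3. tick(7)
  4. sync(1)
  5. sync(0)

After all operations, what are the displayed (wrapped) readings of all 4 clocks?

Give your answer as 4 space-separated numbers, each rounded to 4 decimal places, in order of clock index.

After op 1 tick(9): ref=9.0000 raw=[13.5000 18.0000 10.8000 9.9000]
After op 2 tick(2): ref=11.0000 raw=[16.5000 22.0000 13.2000 12.1000]
After op 3 tick(7): ref=18.0000 raw=[27.0000 36.0000 21.6000 19.8000]
After op 4 sync(1): ref=18.0000 raw=[27.0000 18.0000 21.6000 19.8000]
After op 5 sync(0): ref=18.0000 raw=[18.0000 18.0000 21.6000 19.8000]
Wrap final raw readings (mod 100): 18.0000 mod 100 = 18.0000; 18.0000 mod 100 = 18.0000; 21.6000 mod 100 = 21.6000; 19.8000 mod 100 = 19.8000

Answer: 18.0000 18.0000 21.6000 19.8000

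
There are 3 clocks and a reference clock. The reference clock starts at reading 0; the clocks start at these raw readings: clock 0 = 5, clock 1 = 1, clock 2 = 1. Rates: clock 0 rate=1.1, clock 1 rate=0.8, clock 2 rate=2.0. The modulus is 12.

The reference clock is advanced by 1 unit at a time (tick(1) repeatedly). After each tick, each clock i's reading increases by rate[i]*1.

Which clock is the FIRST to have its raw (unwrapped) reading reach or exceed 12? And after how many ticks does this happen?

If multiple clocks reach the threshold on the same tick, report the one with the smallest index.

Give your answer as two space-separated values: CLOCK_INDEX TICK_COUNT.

Answer: 2 6

Derivation:
clock 0: start=5, rate=1.1, needs 12-5 = 7; ticks = ceil(7/1.1) = ceil(6.3636) = 7; reading at tick 7 = 5 + 1.1*7 = 12.7000
clock 1: start=1, rate=0.8, needs 12-1 = 11; ticks = ceil(11/0.8) = ceil(13.7500) = 14; reading at tick 14 = 1 + 0.8*14 = 12.2000
clock 2: start=1, rate=2.0, needs 12-1 = 11; ticks = ceil(11/2.0) = ceil(5.5000) = 6; reading at tick 6 = 1 + 2.0*6 = 13.0000
Minimum tick count = 6; winners = [2]; smallest index = 2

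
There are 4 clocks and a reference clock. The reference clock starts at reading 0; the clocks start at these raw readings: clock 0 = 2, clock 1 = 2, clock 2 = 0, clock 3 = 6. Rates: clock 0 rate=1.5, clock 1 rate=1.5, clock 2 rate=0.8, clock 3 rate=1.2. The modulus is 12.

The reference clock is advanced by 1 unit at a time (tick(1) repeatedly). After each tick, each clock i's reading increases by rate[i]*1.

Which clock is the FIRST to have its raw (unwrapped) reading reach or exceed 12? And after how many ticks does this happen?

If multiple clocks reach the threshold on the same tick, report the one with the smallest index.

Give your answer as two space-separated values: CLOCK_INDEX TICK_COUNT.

clock 0: start=2, rate=1.5, needs 12-2 = 10; ticks = ceil(10/1.5) = ceil(6.6667) = 7; reading at tick 7 = 2 + 1.5*7 = 12.5000
clock 1: start=2, rate=1.5, needs 12-2 = 10; ticks = ceil(10/1.5) = ceil(6.6667) = 7; reading at tick 7 = 2 + 1.5*7 = 12.5000
clock 2: start=0, rate=0.8, needs 12-0 = 12; ticks = ceil(12/0.8) = ceil(15.0000) = 15; reading at tick 15 = 0 + 0.8*15 = 12.0000
clock 3: start=6, rate=1.2, needs 12-6 = 6; ticks = ceil(6/1.2) = ceil(5.0000) = 5; reading at tick 5 = 6 + 1.2*5 = 12.0000
Minimum tick count = 5; winners = [3]; smallest index = 3

Answer: 3 5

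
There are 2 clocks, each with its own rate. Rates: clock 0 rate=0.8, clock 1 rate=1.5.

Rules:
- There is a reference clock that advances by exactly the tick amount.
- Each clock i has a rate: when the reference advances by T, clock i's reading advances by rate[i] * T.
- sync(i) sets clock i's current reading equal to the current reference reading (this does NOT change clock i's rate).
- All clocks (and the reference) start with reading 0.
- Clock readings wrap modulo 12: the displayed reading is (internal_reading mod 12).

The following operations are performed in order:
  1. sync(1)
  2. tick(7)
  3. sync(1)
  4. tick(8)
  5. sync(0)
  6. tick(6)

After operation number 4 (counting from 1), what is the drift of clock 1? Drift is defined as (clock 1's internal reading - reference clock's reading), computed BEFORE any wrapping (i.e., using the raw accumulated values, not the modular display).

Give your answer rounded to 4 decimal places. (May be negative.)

Answer: 4.0000

Derivation:
After op 1 sync(1): ref=0.0000 raw=[0.0000 0.0000]
After op 2 tick(7): ref=7.0000 raw=[5.6000 10.5000]
After op 3 sync(1): ref=7.0000 raw=[5.6000 7.0000]
After op 4 tick(8): ref=15.0000 raw=[12.0000 19.0000]
Drift of clock 1 after op 4: 19.0000 - 15.0000 = 4.0000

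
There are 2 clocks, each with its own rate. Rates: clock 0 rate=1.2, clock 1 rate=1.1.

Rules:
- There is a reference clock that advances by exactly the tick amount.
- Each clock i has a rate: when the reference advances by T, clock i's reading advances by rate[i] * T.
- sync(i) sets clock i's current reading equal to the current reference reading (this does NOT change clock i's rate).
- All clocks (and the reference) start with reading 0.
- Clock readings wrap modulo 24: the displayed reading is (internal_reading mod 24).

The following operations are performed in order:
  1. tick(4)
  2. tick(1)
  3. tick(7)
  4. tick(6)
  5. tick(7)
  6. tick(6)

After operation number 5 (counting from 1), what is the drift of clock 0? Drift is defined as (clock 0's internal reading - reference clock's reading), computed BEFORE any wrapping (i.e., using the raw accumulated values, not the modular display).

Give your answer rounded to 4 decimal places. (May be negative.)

After op 1 tick(4): ref=4.0000 raw=[4.8000 4.4000]
After op 2 tick(1): ref=5.0000 raw=[6.0000 5.5000]
After op 3 tick(7): ref=12.0000 raw=[14.4000 13.2000]
After op 4 tick(6): ref=18.0000 raw=[21.6000 19.8000]
After op 5 tick(7): ref=25.0000 raw=[30.0000 27.5000]
Drift of clock 0 after op 5: 30.0000 - 25.0000 = 5.0000

Answer: 5.0000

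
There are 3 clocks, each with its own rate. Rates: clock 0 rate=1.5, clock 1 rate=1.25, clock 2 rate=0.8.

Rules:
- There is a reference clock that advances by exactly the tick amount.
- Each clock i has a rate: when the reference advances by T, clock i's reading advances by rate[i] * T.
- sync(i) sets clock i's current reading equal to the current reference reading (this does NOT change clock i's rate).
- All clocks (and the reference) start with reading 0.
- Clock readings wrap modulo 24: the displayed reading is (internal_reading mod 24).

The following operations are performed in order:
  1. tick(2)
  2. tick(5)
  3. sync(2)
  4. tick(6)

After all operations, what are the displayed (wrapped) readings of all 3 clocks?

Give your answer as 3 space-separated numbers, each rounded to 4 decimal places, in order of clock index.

Answer: 19.5000 16.2500 11.8000

Derivation:
After op 1 tick(2): ref=2.0000 raw=[3.0000 2.5000 1.6000]
After op 2 tick(5): ref=7.0000 raw=[10.5000 8.7500 5.6000]
After op 3 sync(2): ref=7.0000 raw=[10.5000 8.7500 7.0000]
After op 4 tick(6): ref=13.0000 raw=[19.5000 16.2500 11.8000]
Wrap final raw readings (mod 24): 19.5000 mod 24 = 19.5000; 16.2500 mod 24 = 16.2500; 11.8000 mod 24 = 11.8000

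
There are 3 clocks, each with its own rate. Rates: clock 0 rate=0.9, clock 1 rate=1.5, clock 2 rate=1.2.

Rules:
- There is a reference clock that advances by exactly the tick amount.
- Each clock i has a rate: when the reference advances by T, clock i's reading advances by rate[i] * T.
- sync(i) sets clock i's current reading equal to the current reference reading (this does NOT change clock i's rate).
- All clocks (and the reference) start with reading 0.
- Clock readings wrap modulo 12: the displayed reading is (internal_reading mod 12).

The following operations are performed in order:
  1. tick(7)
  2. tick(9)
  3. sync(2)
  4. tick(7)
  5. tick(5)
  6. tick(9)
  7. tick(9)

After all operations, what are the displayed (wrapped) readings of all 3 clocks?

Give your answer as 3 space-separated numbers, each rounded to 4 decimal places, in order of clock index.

Answer: 5.4000 9.0000 4.0000

Derivation:
After op 1 tick(7): ref=7.0000 raw=[6.3000 10.5000 8.4000]
After op 2 tick(9): ref=16.0000 raw=[14.4000 24.0000 19.2000]
After op 3 sync(2): ref=16.0000 raw=[14.4000 24.0000 16.0000]
After op 4 tick(7): ref=23.0000 raw=[20.7000 34.5000 24.4000]
After op 5 tick(5): ref=28.0000 raw=[25.2000 42.0000 30.4000]
After op 6 tick(9): ref=37.0000 raw=[33.3000 55.5000 41.2000]
After op 7 tick(9): ref=46.0000 raw=[41.4000 69.0000 52.0000]
Wrap final raw readings (mod 12): 41.4000 mod 12 = 5.4000; 69.0000 mod 12 = 9.0000; 52.0000 mod 12 = 4.0000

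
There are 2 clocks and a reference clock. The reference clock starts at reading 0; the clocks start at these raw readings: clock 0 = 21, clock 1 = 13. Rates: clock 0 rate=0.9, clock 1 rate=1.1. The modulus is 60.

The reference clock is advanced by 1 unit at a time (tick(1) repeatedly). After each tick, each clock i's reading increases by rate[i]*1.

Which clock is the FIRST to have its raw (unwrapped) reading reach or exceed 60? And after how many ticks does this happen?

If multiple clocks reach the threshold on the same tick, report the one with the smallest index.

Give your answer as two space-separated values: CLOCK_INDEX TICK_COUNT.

Answer: 1 43

Derivation:
clock 0: start=21, rate=0.9, needs 60-21 = 39; ticks = ceil(39/0.9) = ceil(43.3333) = 44; reading at tick 44 = 21 + 0.9*44 = 60.6000
clock 1: start=13, rate=1.1, needs 60-13 = 47; ticks = ceil(47/1.1) = ceil(42.7273) = 43; reading at tick 43 = 13 + 1.1*43 = 60.3000
Minimum tick count = 43; winners = [1]; smallest index = 1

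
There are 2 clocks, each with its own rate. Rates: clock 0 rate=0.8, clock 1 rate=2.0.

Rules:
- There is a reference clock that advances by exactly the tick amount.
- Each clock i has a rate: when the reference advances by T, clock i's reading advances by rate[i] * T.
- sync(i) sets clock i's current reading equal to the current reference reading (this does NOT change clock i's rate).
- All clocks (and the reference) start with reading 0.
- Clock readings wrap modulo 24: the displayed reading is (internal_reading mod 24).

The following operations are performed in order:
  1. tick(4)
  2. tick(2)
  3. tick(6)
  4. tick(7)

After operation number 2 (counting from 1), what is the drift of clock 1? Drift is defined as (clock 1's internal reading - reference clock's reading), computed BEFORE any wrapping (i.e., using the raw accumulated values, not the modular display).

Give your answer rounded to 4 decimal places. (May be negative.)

After op 1 tick(4): ref=4.0000 raw=[3.2000 8.0000]
After op 2 tick(2): ref=6.0000 raw=[4.8000 12.0000]
Drift of clock 1 after op 2: 12.0000 - 6.0000 = 6.0000

Answer: 6.0000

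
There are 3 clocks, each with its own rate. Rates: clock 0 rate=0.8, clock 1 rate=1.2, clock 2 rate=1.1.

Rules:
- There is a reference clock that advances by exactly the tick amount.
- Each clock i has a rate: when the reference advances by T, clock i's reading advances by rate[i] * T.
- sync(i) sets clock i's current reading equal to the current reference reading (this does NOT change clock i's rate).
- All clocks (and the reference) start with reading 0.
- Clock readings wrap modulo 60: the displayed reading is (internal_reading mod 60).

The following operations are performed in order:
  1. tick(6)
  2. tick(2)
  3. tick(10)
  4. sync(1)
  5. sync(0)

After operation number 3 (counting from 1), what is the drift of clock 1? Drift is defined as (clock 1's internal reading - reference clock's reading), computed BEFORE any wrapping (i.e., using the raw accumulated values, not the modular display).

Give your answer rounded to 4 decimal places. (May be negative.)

Answer: 3.6000

Derivation:
After op 1 tick(6): ref=6.0000 raw=[4.8000 7.2000 6.6000]
After op 2 tick(2): ref=8.0000 raw=[6.4000 9.6000 8.8000]
After op 3 tick(10): ref=18.0000 raw=[14.4000 21.6000 19.8000]
Drift of clock 1 after op 3: 21.6000 - 18.0000 = 3.6000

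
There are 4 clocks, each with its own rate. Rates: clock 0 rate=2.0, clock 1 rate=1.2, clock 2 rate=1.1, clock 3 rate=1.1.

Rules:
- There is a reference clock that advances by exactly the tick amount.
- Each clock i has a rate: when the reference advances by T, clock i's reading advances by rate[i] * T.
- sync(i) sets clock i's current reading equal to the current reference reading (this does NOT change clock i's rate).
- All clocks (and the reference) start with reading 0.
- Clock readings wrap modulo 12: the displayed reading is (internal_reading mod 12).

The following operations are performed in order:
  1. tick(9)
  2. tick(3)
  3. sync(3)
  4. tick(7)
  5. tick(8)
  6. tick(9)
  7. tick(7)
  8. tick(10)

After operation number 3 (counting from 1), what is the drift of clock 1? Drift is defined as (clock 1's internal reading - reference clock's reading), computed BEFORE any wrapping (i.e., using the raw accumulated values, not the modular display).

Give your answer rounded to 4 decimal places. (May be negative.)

After op 1 tick(9): ref=9.0000 raw=[18.0000 10.8000 9.9000 9.9000]
After op 2 tick(3): ref=12.0000 raw=[24.0000 14.4000 13.2000 13.2000]
After op 3 sync(3): ref=12.0000 raw=[24.0000 14.4000 13.2000 12.0000]
Drift of clock 1 after op 3: 14.4000 - 12.0000 = 2.4000

Answer: 2.4000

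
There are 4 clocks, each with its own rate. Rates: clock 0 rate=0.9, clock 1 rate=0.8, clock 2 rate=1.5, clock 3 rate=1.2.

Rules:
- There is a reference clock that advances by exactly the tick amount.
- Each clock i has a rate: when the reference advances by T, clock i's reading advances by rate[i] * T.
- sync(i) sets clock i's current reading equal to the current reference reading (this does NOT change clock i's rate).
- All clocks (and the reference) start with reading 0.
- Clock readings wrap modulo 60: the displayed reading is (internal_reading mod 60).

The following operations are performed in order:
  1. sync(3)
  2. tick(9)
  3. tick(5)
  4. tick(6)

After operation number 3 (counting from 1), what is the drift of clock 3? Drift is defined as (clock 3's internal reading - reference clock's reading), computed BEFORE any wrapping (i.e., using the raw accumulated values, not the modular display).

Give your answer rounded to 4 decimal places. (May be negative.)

Answer: 2.8000

Derivation:
After op 1 sync(3): ref=0.0000 raw=[0.0000 0.0000 0.0000 0.0000]
After op 2 tick(9): ref=9.0000 raw=[8.1000 7.2000 13.5000 10.8000]
After op 3 tick(5): ref=14.0000 raw=[12.6000 11.2000 21.0000 16.8000]
Drift of clock 3 after op 3: 16.8000 - 14.0000 = 2.8000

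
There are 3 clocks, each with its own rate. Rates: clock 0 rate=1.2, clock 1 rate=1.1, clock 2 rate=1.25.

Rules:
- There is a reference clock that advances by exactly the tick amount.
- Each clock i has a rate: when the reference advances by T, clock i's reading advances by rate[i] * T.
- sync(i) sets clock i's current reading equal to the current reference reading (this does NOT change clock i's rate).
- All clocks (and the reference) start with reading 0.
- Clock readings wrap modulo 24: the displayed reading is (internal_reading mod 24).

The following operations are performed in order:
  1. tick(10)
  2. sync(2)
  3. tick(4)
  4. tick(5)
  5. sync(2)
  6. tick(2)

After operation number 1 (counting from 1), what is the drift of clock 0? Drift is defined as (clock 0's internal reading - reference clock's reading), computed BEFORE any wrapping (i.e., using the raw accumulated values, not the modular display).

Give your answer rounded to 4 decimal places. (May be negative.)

After op 1 tick(10): ref=10.0000 raw=[12.0000 11.0000 12.5000]
Drift of clock 0 after op 1: 12.0000 - 10.0000 = 2.0000

Answer: 2.0000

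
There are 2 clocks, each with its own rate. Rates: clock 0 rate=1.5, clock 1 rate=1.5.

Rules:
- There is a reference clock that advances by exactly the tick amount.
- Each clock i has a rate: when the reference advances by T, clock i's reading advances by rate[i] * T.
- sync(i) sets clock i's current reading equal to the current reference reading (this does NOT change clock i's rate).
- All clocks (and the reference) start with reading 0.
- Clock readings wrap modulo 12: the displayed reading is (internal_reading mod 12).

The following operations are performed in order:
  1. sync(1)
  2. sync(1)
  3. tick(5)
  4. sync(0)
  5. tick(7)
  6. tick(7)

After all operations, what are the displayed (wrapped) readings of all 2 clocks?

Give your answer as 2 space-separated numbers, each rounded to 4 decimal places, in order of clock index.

Answer: 2.0000 4.5000

Derivation:
After op 1 sync(1): ref=0.0000 raw=[0.0000 0.0000]
After op 2 sync(1): ref=0.0000 raw=[0.0000 0.0000]
After op 3 tick(5): ref=5.0000 raw=[7.5000 7.5000]
After op 4 sync(0): ref=5.0000 raw=[5.0000 7.5000]
After op 5 tick(7): ref=12.0000 raw=[15.5000 18.0000]
After op 6 tick(7): ref=19.0000 raw=[26.0000 28.5000]
Wrap final raw readings (mod 12): 26.0000 mod 12 = 2.0000; 28.5000 mod 12 = 4.5000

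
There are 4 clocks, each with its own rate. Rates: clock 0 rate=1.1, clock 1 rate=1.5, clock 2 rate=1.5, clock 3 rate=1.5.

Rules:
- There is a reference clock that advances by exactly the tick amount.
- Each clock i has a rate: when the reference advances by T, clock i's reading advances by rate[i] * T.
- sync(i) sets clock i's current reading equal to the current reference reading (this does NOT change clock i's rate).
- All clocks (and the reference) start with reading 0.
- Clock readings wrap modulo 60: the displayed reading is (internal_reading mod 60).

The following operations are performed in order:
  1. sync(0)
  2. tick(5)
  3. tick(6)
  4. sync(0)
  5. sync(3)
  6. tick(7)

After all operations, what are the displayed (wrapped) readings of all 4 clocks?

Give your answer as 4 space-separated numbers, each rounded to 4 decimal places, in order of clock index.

After op 1 sync(0): ref=0.0000 raw=[0.0000 0.0000 0.0000 0.0000]
After op 2 tick(5): ref=5.0000 raw=[5.5000 7.5000 7.5000 7.5000]
After op 3 tick(6): ref=11.0000 raw=[12.1000 16.5000 16.5000 16.5000]
After op 4 sync(0): ref=11.0000 raw=[11.0000 16.5000 16.5000 16.5000]
After op 5 sync(3): ref=11.0000 raw=[11.0000 16.5000 16.5000 11.0000]
After op 6 tick(7): ref=18.0000 raw=[18.7000 27.0000 27.0000 21.5000]
Wrap final raw readings (mod 60): 18.7000 mod 60 = 18.7000; 27.0000 mod 60 = 27.0000; 27.0000 mod 60 = 27.0000; 21.5000 mod 60 = 21.5000

Answer: 18.7000 27.0000 27.0000 21.5000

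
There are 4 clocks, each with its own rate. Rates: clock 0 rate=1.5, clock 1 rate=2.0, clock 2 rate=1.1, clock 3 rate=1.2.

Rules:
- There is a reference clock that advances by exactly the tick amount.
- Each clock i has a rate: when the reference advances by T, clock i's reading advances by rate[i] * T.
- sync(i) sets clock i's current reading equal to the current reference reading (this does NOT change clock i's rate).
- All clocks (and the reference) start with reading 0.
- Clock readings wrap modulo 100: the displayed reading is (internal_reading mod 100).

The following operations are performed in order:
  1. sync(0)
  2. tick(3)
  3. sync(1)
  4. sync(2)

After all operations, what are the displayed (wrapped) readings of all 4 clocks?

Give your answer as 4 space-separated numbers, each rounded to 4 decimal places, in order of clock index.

Answer: 4.5000 3.0000 3.0000 3.6000

Derivation:
After op 1 sync(0): ref=0.0000 raw=[0.0000 0.0000 0.0000 0.0000]
After op 2 tick(3): ref=3.0000 raw=[4.5000 6.0000 3.3000 3.6000]
After op 3 sync(1): ref=3.0000 raw=[4.5000 3.0000 3.3000 3.6000]
After op 4 sync(2): ref=3.0000 raw=[4.5000 3.0000 3.0000 3.6000]
Wrap final raw readings (mod 100): 4.5000 mod 100 = 4.5000; 3.0000 mod 100 = 3.0000; 3.0000 mod 100 = 3.0000; 3.6000 mod 100 = 3.6000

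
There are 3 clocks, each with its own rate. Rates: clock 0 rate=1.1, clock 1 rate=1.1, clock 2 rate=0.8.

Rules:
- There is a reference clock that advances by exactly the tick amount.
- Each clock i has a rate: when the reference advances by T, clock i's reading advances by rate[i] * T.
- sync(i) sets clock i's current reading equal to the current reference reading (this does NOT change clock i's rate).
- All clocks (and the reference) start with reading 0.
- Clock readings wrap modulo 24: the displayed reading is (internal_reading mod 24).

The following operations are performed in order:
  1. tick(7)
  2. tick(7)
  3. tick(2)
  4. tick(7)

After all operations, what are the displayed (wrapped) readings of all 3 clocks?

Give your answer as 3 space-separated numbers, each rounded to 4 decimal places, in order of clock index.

After op 1 tick(7): ref=7.0000 raw=[7.7000 7.7000 5.6000]
After op 2 tick(7): ref=14.0000 raw=[15.4000 15.4000 11.2000]
After op 3 tick(2): ref=16.0000 raw=[17.6000 17.6000 12.8000]
After op 4 tick(7): ref=23.0000 raw=[25.3000 25.3000 18.4000]
Wrap final raw readings (mod 24): 25.3000 mod 24 = 1.3000; 25.3000 mod 24 = 1.3000; 18.4000 mod 24 = 18.4000

Answer: 1.3000 1.3000 18.4000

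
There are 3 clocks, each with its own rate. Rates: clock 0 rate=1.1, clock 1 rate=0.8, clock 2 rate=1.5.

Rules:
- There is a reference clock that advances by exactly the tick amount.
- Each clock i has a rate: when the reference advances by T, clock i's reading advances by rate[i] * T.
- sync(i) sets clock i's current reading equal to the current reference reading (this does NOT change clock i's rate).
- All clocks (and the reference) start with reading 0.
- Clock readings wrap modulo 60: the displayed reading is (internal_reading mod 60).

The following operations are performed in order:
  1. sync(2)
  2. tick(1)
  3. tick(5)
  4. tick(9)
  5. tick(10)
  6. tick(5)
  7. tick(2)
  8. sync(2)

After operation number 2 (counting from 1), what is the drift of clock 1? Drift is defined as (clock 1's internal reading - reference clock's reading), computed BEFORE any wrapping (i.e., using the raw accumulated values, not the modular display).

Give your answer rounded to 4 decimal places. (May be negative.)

After op 1 sync(2): ref=0.0000 raw=[0.0000 0.0000 0.0000]
After op 2 tick(1): ref=1.0000 raw=[1.1000 0.8000 1.5000]
Drift of clock 1 after op 2: 0.8000 - 1.0000 = -0.2000

Answer: -0.2000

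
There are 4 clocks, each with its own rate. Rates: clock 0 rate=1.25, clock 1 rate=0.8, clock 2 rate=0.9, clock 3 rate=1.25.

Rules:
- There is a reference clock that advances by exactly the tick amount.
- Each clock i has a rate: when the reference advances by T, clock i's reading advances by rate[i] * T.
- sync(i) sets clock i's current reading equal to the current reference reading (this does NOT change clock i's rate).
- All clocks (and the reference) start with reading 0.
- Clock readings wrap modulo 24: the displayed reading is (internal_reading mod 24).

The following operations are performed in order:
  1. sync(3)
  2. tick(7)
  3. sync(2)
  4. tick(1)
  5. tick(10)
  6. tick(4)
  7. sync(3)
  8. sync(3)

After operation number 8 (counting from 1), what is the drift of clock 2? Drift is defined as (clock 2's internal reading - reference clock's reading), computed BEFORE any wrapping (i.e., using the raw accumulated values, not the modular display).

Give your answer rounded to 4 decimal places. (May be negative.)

Answer: -1.5000

Derivation:
After op 1 sync(3): ref=0.0000 raw=[0.0000 0.0000 0.0000 0.0000]
After op 2 tick(7): ref=7.0000 raw=[8.7500 5.6000 6.3000 8.7500]
After op 3 sync(2): ref=7.0000 raw=[8.7500 5.6000 7.0000 8.7500]
After op 4 tick(1): ref=8.0000 raw=[10.0000 6.4000 7.9000 10.0000]
After op 5 tick(10): ref=18.0000 raw=[22.5000 14.4000 16.9000 22.5000]
After op 6 tick(4): ref=22.0000 raw=[27.5000 17.6000 20.5000 27.5000]
After op 7 sync(3): ref=22.0000 raw=[27.5000 17.6000 20.5000 22.0000]
After op 8 sync(3): ref=22.0000 raw=[27.5000 17.6000 20.5000 22.0000]
Drift of clock 2 after op 8: 20.5000 - 22.0000 = -1.5000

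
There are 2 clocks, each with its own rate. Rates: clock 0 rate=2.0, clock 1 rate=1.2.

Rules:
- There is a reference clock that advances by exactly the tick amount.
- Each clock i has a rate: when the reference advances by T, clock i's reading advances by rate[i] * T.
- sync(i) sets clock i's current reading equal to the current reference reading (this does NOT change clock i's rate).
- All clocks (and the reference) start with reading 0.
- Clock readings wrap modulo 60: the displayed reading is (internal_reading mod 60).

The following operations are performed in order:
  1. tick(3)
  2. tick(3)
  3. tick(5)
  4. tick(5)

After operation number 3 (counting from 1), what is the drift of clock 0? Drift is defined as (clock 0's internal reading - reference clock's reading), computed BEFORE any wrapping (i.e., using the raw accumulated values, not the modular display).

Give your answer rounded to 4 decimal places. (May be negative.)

After op 1 tick(3): ref=3.0000 raw=[6.0000 3.6000]
After op 2 tick(3): ref=6.0000 raw=[12.0000 7.2000]
After op 3 tick(5): ref=11.0000 raw=[22.0000 13.2000]
Drift of clock 0 after op 3: 22.0000 - 11.0000 = 11.0000

Answer: 11.0000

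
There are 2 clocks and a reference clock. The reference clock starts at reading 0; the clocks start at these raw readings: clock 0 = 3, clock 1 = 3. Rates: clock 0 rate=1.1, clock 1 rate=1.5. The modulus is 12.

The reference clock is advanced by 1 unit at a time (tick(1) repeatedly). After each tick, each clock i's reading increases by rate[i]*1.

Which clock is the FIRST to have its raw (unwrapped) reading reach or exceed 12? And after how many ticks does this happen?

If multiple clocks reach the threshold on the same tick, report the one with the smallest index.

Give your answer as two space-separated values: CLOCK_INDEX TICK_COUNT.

clock 0: start=3, rate=1.1, needs 12-3 = 9; ticks = ceil(9/1.1) = ceil(8.1818) = 9; reading at tick 9 = 3 + 1.1*9 = 12.9000
clock 1: start=3, rate=1.5, needs 12-3 = 9; ticks = ceil(9/1.5) = ceil(6.0000) = 6; reading at tick 6 = 3 + 1.5*6 = 12.0000
Minimum tick count = 6; winners = [1]; smallest index = 1

Answer: 1 6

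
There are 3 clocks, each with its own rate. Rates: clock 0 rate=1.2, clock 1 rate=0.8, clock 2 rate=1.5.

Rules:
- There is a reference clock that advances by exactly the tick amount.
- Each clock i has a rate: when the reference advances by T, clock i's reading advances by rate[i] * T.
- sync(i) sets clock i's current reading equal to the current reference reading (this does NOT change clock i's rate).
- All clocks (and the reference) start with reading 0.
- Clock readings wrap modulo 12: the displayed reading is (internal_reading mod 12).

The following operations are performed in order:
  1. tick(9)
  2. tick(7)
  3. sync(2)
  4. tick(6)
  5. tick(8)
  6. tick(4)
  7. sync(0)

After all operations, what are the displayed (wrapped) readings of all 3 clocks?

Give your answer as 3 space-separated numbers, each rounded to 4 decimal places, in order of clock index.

Answer: 10.0000 3.2000 7.0000

Derivation:
After op 1 tick(9): ref=9.0000 raw=[10.8000 7.2000 13.5000]
After op 2 tick(7): ref=16.0000 raw=[19.2000 12.8000 24.0000]
After op 3 sync(2): ref=16.0000 raw=[19.2000 12.8000 16.0000]
After op 4 tick(6): ref=22.0000 raw=[26.4000 17.6000 25.0000]
After op 5 tick(8): ref=30.0000 raw=[36.0000 24.0000 37.0000]
After op 6 tick(4): ref=34.0000 raw=[40.8000 27.2000 43.0000]
After op 7 sync(0): ref=34.0000 raw=[34.0000 27.2000 43.0000]
Wrap final raw readings (mod 12): 34.0000 mod 12 = 10.0000; 27.2000 mod 12 = 3.2000; 43.0000 mod 12 = 7.0000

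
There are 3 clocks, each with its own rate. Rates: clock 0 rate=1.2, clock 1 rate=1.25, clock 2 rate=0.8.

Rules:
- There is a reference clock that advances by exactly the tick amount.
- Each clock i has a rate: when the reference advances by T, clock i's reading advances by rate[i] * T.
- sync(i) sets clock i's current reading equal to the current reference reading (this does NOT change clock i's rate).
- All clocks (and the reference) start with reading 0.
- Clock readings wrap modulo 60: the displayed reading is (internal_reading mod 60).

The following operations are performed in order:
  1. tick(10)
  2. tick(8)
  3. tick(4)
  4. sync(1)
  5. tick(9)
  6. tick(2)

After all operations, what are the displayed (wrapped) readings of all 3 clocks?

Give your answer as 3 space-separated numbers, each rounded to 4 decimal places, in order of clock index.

After op 1 tick(10): ref=10.0000 raw=[12.0000 12.5000 8.0000]
After op 2 tick(8): ref=18.0000 raw=[21.6000 22.5000 14.4000]
After op 3 tick(4): ref=22.0000 raw=[26.4000 27.5000 17.6000]
After op 4 sync(1): ref=22.0000 raw=[26.4000 22.0000 17.6000]
After op 5 tick(9): ref=31.0000 raw=[37.2000 33.2500 24.8000]
After op 6 tick(2): ref=33.0000 raw=[39.6000 35.7500 26.4000]
Wrap final raw readings (mod 60): 39.6000 mod 60 = 39.6000; 35.7500 mod 60 = 35.7500; 26.4000 mod 60 = 26.4000

Answer: 39.6000 35.7500 26.4000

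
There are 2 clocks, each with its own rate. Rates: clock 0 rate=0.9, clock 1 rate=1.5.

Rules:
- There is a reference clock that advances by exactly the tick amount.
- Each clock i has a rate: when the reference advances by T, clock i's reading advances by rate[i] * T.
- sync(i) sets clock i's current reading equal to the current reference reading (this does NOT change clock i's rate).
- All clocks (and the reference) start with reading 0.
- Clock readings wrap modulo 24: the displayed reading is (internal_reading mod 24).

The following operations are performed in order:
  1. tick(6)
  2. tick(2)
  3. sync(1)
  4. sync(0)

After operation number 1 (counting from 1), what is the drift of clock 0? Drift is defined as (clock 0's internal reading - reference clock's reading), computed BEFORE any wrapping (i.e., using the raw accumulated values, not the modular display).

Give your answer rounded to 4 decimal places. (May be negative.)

After op 1 tick(6): ref=6.0000 raw=[5.4000 9.0000]
Drift of clock 0 after op 1: 5.4000 - 6.0000 = -0.6000

Answer: -0.6000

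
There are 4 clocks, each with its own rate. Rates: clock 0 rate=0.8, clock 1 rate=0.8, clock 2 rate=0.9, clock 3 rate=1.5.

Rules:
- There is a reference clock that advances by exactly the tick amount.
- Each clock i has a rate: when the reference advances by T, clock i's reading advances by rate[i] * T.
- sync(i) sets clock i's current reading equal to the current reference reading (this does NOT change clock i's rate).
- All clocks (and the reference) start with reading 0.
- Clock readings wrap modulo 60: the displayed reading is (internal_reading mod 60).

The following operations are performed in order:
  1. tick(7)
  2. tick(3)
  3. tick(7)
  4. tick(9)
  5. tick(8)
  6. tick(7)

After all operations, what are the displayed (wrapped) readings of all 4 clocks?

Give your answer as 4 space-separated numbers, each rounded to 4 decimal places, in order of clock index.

Answer: 32.8000 32.8000 36.9000 1.5000

Derivation:
After op 1 tick(7): ref=7.0000 raw=[5.6000 5.6000 6.3000 10.5000]
After op 2 tick(3): ref=10.0000 raw=[8.0000 8.0000 9.0000 15.0000]
After op 3 tick(7): ref=17.0000 raw=[13.6000 13.6000 15.3000 25.5000]
After op 4 tick(9): ref=26.0000 raw=[20.8000 20.8000 23.4000 39.0000]
After op 5 tick(8): ref=34.0000 raw=[27.2000 27.2000 30.6000 51.0000]
After op 6 tick(7): ref=41.0000 raw=[32.8000 32.8000 36.9000 61.5000]
Wrap final raw readings (mod 60): 32.8000 mod 60 = 32.8000; 32.8000 mod 60 = 32.8000; 36.9000 mod 60 = 36.9000; 61.5000 mod 60 = 1.5000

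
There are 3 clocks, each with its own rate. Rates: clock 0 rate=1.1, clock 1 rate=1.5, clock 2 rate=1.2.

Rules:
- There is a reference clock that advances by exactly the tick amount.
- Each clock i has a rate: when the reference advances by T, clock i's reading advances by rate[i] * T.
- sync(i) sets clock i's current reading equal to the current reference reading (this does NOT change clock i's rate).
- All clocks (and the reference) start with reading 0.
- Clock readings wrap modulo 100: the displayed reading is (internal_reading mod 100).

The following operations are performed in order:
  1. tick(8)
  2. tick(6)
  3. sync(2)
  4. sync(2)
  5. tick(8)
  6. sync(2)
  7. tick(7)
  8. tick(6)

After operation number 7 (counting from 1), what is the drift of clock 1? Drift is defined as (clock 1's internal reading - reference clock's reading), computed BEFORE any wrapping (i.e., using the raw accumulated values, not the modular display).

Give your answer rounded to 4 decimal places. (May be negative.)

Answer: 14.5000

Derivation:
After op 1 tick(8): ref=8.0000 raw=[8.8000 12.0000 9.6000]
After op 2 tick(6): ref=14.0000 raw=[15.4000 21.0000 16.8000]
After op 3 sync(2): ref=14.0000 raw=[15.4000 21.0000 14.0000]
After op 4 sync(2): ref=14.0000 raw=[15.4000 21.0000 14.0000]
After op 5 tick(8): ref=22.0000 raw=[24.2000 33.0000 23.6000]
After op 6 sync(2): ref=22.0000 raw=[24.2000 33.0000 22.0000]
After op 7 tick(7): ref=29.0000 raw=[31.9000 43.5000 30.4000]
Drift of clock 1 after op 7: 43.5000 - 29.0000 = 14.5000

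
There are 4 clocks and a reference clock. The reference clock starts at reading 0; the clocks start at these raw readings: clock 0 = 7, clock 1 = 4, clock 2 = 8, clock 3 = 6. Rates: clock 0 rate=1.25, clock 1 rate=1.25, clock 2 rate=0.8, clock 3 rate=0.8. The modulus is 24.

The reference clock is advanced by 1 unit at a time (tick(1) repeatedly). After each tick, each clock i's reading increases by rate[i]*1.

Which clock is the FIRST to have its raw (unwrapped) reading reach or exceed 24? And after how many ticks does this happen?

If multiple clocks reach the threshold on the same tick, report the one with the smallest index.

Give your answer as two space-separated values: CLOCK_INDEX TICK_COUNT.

clock 0: start=7, rate=1.25, needs 24-7 = 17; ticks = ceil(17/1.25) = ceil(13.6000) = 14; reading at tick 14 = 7 + 1.25*14 = 24.5000
clock 1: start=4, rate=1.25, needs 24-4 = 20; ticks = ceil(20/1.25) = ceil(16.0000) = 16; reading at tick 16 = 4 + 1.25*16 = 24.0000
clock 2: start=8, rate=0.8, needs 24-8 = 16; ticks = ceil(16/0.8) = ceil(20.0000) = 20; reading at tick 20 = 8 + 0.8*20 = 24.0000
clock 3: start=6, rate=0.8, needs 24-6 = 18; ticks = ceil(18/0.8) = ceil(22.5000) = 23; reading at tick 23 = 6 + 0.8*23 = 24.4000
Minimum tick count = 14; winners = [0]; smallest index = 0

Answer: 0 14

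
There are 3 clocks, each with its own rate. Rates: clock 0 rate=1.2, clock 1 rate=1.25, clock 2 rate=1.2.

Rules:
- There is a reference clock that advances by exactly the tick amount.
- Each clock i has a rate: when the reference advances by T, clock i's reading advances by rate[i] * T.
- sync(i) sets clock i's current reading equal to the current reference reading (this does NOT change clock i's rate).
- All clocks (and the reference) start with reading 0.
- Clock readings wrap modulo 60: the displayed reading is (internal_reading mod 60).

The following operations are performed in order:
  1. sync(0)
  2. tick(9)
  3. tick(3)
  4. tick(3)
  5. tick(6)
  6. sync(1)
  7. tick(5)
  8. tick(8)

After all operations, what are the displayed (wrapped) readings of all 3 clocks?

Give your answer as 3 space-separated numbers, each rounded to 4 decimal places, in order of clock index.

Answer: 40.8000 37.2500 40.8000

Derivation:
After op 1 sync(0): ref=0.0000 raw=[0.0000 0.0000 0.0000]
After op 2 tick(9): ref=9.0000 raw=[10.8000 11.2500 10.8000]
After op 3 tick(3): ref=12.0000 raw=[14.4000 15.0000 14.4000]
After op 4 tick(3): ref=15.0000 raw=[18.0000 18.7500 18.0000]
After op 5 tick(6): ref=21.0000 raw=[25.2000 26.2500 25.2000]
After op 6 sync(1): ref=21.0000 raw=[25.2000 21.0000 25.2000]
After op 7 tick(5): ref=26.0000 raw=[31.2000 27.2500 31.2000]
After op 8 tick(8): ref=34.0000 raw=[40.8000 37.2500 40.8000]
Wrap final raw readings (mod 60): 40.8000 mod 60 = 40.8000; 37.2500 mod 60 = 37.2500; 40.8000 mod 60 = 40.8000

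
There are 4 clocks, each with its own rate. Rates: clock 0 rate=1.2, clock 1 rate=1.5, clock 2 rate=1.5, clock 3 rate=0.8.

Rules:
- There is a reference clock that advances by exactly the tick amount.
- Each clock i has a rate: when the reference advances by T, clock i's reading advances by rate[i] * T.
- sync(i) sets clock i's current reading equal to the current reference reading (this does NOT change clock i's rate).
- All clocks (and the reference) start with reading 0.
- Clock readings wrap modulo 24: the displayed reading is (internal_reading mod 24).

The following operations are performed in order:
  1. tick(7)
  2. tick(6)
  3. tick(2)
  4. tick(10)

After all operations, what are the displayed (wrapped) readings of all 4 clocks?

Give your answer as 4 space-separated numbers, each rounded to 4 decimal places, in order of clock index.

Answer: 6.0000 13.5000 13.5000 20.0000

Derivation:
After op 1 tick(7): ref=7.0000 raw=[8.4000 10.5000 10.5000 5.6000]
After op 2 tick(6): ref=13.0000 raw=[15.6000 19.5000 19.5000 10.4000]
After op 3 tick(2): ref=15.0000 raw=[18.0000 22.5000 22.5000 12.0000]
After op 4 tick(10): ref=25.0000 raw=[30.0000 37.5000 37.5000 20.0000]
Wrap final raw readings (mod 24): 30.0000 mod 24 = 6.0000; 37.5000 mod 24 = 13.5000; 37.5000 mod 24 = 13.5000; 20.0000 mod 24 = 20.0000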